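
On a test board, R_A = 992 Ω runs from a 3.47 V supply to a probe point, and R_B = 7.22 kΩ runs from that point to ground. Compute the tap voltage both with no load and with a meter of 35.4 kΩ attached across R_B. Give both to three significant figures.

Unloaded: 3.05 V; loaded: 2.98 V

Open-circuit: V = 3.47 × 7220/(992 + 7220) = 3.05 V.
With the load, R_B becomes R_B‖R_L = 5997 Ω, so V = 3.47 × 5997/6989 = 2.98 V.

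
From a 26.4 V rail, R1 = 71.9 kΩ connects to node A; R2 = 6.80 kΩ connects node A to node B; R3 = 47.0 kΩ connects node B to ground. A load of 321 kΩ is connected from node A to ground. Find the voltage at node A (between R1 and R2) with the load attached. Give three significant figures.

Below node A the series string R2+R3 = 53.80 kΩ sits in parallel with the 321 kΩ load: 46.08 kΩ.
V_A = 26.4 × 46.08/(71.9 + 46.08) = 10.3 V.

V ≈ 10.3 V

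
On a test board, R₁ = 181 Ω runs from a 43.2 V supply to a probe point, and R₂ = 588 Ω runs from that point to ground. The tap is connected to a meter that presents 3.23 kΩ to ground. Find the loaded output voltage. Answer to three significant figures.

V_out ≈ 31.7 V

The load sits in parallel with R₂: R₂‖R_L = (588 × 3230) / (588 + 3230) = 497.4 Ω.
V_out = 43.2 × 497.4 / (181 + 497.4) = 43.2 × 497.4/678.4 = 31.7 V.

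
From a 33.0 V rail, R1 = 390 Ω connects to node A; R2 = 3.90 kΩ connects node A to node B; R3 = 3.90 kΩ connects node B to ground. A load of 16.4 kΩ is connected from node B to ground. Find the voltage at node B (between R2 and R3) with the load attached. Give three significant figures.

At node B, R3 is in parallel with the load: R3‖R_L = 3151 Ω.
Below node A the resistance is R2 + (R3‖R_L) = 7051 Ω, so V_A = 33.0 × 7051/7441 = 31.27 V.
Then V_B = V_A × (R3‖R_L)/(R2 + R3‖R_L) = 31.27 × 3151/7051 = 14.0 V.

V ≈ 14.0 V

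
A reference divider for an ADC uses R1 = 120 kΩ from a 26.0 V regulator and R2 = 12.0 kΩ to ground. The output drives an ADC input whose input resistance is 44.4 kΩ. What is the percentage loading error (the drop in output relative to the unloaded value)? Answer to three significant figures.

19.7 %

The divider's output (Thévenin) resistance is R1‖R2 = 10.91 kΩ.
Fractional drop under load = R_th/(R_th + R_L) = 10.91 / (10.91 + 44.4) = 0.1972.
So the output falls by 19.7 %.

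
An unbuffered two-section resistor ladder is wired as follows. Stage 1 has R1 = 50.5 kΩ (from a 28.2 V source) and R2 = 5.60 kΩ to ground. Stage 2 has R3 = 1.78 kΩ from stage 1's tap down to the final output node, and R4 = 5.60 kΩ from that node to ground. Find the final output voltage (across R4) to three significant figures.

V_out ≈ 1.27 V

Stage 2 presents R3+R4 = 7.380 kΩ as a load on stage 1's tap.
Stage 1's lower leg becomes R2‖(R3+R4) = 3.184 kΩ, so V_mid = 28.2 × 3.184/53.68 = 1.673 V.
Stage 2 is itself unloaded: V_out = V_mid × R4/(R3+R4) = 1.673 × 5.60/7.380 = 1.27 V.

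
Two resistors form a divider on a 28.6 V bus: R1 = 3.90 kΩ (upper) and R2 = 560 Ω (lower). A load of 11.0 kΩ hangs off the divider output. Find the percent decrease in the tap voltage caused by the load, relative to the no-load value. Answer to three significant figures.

4.26 %

The divider's output (Thévenin) resistance is R1‖R2 = 489.7 Ω.
Fractional drop under load = R_th/(R_th + R_L) = 489.7 / (489.7 + 11000) = 0.04262.
So the output falls by 4.26 %.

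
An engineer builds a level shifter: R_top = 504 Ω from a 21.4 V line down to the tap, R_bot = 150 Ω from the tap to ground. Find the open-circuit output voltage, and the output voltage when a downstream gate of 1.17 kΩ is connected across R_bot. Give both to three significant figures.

Unloaded: 4.91 V; loaded: 4.47 V

Open-circuit: V = 21.4 × 150/(504 + 150) = 4.91 V.
With the load, R_bot becomes R_bot‖R_L = 133.0 Ω, so V = 21.4 × 133.0/637.0 = 4.47 V.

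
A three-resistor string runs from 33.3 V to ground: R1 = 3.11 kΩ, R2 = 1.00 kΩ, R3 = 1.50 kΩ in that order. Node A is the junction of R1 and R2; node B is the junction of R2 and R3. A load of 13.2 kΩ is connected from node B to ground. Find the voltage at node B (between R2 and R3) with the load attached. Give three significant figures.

At node B, R3 is in parallel with the load: R3‖R_L = 1.347 kΩ.
Below node A the resistance is R2 + (R3‖R_L) = 2.347 kΩ, so V_A = 33.3 × 2.347/5.457 = 14.32 V.
Then V_B = V_A × (R3‖R_L)/(R2 + R3‖R_L) = 14.32 × 1.347/2.347 = 8.22 V.

V ≈ 8.22 V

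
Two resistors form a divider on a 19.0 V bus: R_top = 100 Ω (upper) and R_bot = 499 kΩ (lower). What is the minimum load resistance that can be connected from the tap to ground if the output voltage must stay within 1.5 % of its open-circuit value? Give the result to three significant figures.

Output resistance R_th = R_top‖R_bot = (100 × 499000)/499100 = 99.98 Ω.
The fractional drop is R_th/(R_th + R_L); requiring this ≤ 0.0150 gives R_L ≥ R_th(1/0.0150 − 1) = 99.98 × 65.67 = 6.57 kΩ.

R_L(min) ≈ 6.57 kΩ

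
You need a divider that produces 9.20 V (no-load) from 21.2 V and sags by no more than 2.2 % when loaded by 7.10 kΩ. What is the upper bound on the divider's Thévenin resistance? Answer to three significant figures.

Loading drop = R_th/(R_th + R_L) ≤ 0.0220, so R_th ≤ R_L · ε/(1−ε) = 7.10 kΩ × 0.0220/0.9780 = 160 Ω.
(Any R1, R2 with R2/(R1+R2) = 0.434 and R1‖R2 ≤ 160 Ω will meet the spec.)

R_th ≤ 160 Ω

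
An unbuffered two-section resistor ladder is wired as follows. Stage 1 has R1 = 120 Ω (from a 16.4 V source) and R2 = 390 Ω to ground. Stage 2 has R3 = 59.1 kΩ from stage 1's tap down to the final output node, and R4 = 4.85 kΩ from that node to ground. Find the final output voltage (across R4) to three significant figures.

Stage 2 presents R3+R4 = 63950 Ω as a load on stage 1's tap.
Stage 1's lower leg becomes R2‖(R3+R4) = 387.6 Ω, so V_mid = 16.4 × 387.6/507.6 = 12.52 V.
Stage 2 is itself unloaded: V_out = V_mid × R4/(R3+R4) = 12.52 × 4850/63950 = 0.950 V.

V_out ≈ 0.950 V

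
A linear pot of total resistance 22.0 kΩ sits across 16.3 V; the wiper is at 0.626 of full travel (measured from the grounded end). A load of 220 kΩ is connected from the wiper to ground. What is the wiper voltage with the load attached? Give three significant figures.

The wiper splits the pot into (1−α)R = 8.228 kΩ above and αR = 13.77 kΩ below.
Lower section ‖ load = 12.96 kΩ.
V_wiper = 16.3 × 12.96/(8.228 + 12.96) = 9.97 V.

V ≈ 9.97 V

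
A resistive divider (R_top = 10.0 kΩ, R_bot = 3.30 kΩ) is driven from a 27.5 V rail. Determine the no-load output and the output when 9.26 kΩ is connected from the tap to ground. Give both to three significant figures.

Unloaded: 6.82 V; loaded: 5.38 V

Open-circuit: V = 27.5 × 3.30/(10.0 + 3.30) = 6.82 V.
With the load, R_bot becomes R_bot‖R_L = 2.433 kΩ, so V = 27.5 × 2.433/12.43 = 5.38 V.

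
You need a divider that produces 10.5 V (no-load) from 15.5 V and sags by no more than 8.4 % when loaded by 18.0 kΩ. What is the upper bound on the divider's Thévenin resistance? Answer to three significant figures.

R_th ≤ 1.65 kΩ

Loading drop = R_th/(R_th + R_L) ≤ 0.0840, so R_th ≤ R_L · ε/(1−ε) = 18.0 kΩ × 0.0840/0.9160 = 1.65 kΩ.
(Any R1, R2 with R2/(R1+R2) = 0.677 and R1‖R2 ≤ 1.65 kΩ will meet the spec.)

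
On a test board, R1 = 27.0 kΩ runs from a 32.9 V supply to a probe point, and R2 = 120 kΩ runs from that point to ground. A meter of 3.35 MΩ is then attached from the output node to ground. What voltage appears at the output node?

The load sits in parallel with R2: R2‖R_L = (120 × 3350) / (120 + 3350) = 115.9 kΩ.
V_out = 32.9 × 115.9 / (27.0 + 115.9) = 32.9 × 115.9/142.9 = 26.7 V.

V_out ≈ 26.7 V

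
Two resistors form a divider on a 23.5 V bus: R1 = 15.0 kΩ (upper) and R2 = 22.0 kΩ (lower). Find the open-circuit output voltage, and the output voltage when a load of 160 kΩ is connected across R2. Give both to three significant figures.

Open-circuit: V = 23.5 × 22.0/(15.0 + 22.0) = 14.0 V.
With the load, R2 becomes R2‖R_L = 19.34 kΩ, so V = 23.5 × 19.34/34.34 = 13.2 V.

Unloaded: 14.0 V; loaded: 13.2 V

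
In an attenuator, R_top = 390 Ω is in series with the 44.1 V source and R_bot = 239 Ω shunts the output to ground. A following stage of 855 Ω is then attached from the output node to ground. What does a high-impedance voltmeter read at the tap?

The load sits in parallel with R_bot: R_bot‖R_L = (239 × 855) / (239 + 855) = 186.8 Ω.
V_out = 44.1 × 186.8 / (390 + 186.8) = 44.1 × 186.8/576.8 = 14.3 V.

V_out ≈ 14.3 V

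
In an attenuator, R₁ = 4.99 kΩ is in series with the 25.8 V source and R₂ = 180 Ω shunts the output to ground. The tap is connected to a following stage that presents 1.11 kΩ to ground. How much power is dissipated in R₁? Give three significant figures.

Total resistance from the source is R₁ + (R₂‖R_L) = 5145 Ω, so I = 25.8/5145 Ω = 5.015 mA.
P = I²·R₁ = (5.015 mA)² × 4.99 kΩ = 125 mW.

P ≈ 125 mW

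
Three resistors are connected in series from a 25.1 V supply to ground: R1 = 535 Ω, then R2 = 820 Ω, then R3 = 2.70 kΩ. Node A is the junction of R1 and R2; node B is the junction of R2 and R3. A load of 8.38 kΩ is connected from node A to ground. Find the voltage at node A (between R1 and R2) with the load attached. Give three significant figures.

V ≈ 20.6 V

Below node A the series string R2+R3 = 3520 Ω sits in parallel with the 8380 Ω load: 2479 Ω.
V_A = 25.1 × 2479/(535 + 2479) = 20.6 V.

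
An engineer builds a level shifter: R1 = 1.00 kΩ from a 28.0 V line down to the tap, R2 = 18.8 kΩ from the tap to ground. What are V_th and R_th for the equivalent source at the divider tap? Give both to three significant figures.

V_th is the open-circuit tap voltage: 28.0 × 18.8/(1.00 + 18.8) = 26.6 V.
With the supply zeroed, R1 and R2 appear in parallel from the tap: R_th = R1‖R2 = (1.00 × 18.8)/19.80 = 949 Ω.

V_th = 26.6 V, R_th = 949 Ω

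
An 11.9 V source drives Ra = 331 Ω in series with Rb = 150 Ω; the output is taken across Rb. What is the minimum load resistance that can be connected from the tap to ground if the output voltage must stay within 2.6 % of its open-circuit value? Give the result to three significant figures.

R_L(min) ≈ 3.87 kΩ

Output resistance R_th = Ra‖Rb = (331 × 150)/481.0 = 103.2 Ω.
The fractional drop is R_th/(R_th + R_L); requiring this ≤ 0.0260 gives R_L ≥ R_th(1/0.0260 − 1) = 103.2 × 37.46 = 3.87 kΩ.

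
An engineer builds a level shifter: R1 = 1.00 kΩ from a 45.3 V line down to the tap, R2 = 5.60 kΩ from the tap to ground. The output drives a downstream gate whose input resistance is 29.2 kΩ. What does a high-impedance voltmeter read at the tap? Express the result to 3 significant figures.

The load sits in parallel with R2: R2‖R_L = (5.60 × 29.2) / (5.60 + 29.2) = 4.699 kΩ.
V_out = 45.3 × 4.699 / (1.00 + 4.699) = 45.3 × 4.699/5.699 = 37.4 V.
(Unloaded it would have been 38.4 V.)

V_out ≈ 37.4 V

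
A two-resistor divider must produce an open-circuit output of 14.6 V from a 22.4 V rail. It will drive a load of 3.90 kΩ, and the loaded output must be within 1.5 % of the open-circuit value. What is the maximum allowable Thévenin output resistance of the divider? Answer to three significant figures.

Loading drop = R_th/(R_th + R_L) ≤ 0.0150, so R_th ≤ R_L · ε/(1−ε) = 3.90 kΩ × 0.0150/0.9850 = 59.4 Ω.

R_th ≤ 59.4 Ω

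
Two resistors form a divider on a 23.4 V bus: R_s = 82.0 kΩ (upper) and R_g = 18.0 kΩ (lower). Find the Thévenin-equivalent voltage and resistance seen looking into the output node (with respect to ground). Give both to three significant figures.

V_th is the open-circuit tap voltage: 23.4 × 18.0/(82.0 + 18.0) = 4.21 V.
With the supply zeroed, R_s and R_g appear in parallel from the tap: R_th = R_s‖R_g = (82.0 × 18.0)/100.0 = 14.8 kΩ.

V_th = 4.21 V, R_th = 14.8 kΩ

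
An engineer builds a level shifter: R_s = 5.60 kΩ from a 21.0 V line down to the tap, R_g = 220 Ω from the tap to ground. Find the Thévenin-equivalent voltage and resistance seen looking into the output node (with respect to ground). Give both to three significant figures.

V_th = 0.794 V, R_th = 212 Ω

V_th is the open-circuit tap voltage: 21.0 × 220/(5600 + 220) = 0.794 V.
With the supply zeroed, R_s and R_g appear in parallel from the tap: R_th = R_s‖R_g = (5600 × 220)/5820 = 212 Ω.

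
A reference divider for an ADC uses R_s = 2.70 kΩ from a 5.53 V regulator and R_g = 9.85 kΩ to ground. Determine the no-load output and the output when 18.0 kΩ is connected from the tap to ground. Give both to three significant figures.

Unloaded: 4.34 V; loaded: 3.88 V

Open-circuit: V = 5.53 × 9.85/(2.70 + 9.85) = 4.34 V.
With the load, R_g becomes R_g‖R_L = 6.366 kΩ, so V = 5.53 × 6.366/9.066 = 3.88 V.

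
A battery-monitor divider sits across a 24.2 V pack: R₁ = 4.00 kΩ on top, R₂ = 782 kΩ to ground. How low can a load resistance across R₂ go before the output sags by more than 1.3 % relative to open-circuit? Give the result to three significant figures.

Output resistance R_th = R₁‖R₂ = (4.00 × 782)/786.0 = 3.980 kΩ.
The fractional drop is R_th/(R_th + R_L); requiring this ≤ 0.0130 gives R_L ≥ R_th(1/0.0130 − 1) = 3.980 × 75.92 = 302 kΩ.

R_L(min) ≈ 302 kΩ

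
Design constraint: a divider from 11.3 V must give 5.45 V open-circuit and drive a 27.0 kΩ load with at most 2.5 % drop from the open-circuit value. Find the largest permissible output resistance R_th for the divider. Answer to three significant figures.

R_th ≤ 692 Ω

Loading drop = R_th/(R_th + R_L) ≤ 0.0250, so R_th ≤ R_L · ε/(1−ε) = 27.0 kΩ × 0.0250/0.9750 = 692 Ω.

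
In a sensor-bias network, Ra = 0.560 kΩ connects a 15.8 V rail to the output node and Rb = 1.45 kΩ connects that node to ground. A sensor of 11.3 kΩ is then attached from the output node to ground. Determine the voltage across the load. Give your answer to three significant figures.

V_out ≈ 11.0 V

The load sits in parallel with Rb: Rb‖R_L = (1450 × 11300) / (1450 + 11300) = 1285 Ω.
V_out = 15.8 × 1285 / (560 + 1285) = 15.8 × 1285/1845 = 11.0 V.
(Unloaded it would have been 11.4 V.)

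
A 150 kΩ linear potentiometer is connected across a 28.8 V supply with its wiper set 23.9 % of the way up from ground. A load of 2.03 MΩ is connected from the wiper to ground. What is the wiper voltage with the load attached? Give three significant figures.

V ≈ 6.79 V

The wiper splits the pot into (1−α)R = 114.2 kΩ above and αR = 35.85 kΩ below.
Lower section ‖ load = 35.23 kΩ.
V_wiper = 28.8 × 35.23/(114.2 + 35.23) = 6.79 V.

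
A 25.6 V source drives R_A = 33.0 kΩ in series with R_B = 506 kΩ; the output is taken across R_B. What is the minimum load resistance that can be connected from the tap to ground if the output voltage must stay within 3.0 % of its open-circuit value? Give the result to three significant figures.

Output resistance R_th = R_A‖R_B = (33.0 × 506)/539.0 = 30.98 kΩ.
The fractional drop is R_th/(R_th + R_L); requiring this ≤ 0.0300 gives R_L ≥ R_th(1/0.0300 − 1) = 30.98 × 32.33 = 1.00 MΩ.

R_L(min) ≈ 1.00 MΩ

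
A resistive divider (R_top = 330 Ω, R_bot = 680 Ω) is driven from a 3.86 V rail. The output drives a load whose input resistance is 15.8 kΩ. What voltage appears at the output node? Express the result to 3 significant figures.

The load sits in parallel with R_bot: R_bot‖R_L = (680 × 15800) / (680 + 15800) = 651.9 Ω.
V_out = 3.86 × 651.9 / (330 + 651.9) = 3.86 × 651.9/981.9 = 2.56 V.

V_out ≈ 2.56 V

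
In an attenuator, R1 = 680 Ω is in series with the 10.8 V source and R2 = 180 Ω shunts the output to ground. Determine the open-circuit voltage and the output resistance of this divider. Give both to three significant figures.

V_th = 2.26 V, R_th = 142 Ω

V_th is the open-circuit tap voltage: 10.8 × 180/(680 + 180) = 2.26 V.
With the supply zeroed, R1 and R2 appear in parallel from the tap: R_th = R1‖R2 = (680 × 180)/860.0 = 142 Ω.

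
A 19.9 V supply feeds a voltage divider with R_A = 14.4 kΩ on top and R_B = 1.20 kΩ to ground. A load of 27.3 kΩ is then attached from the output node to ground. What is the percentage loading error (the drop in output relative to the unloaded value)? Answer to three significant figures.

3.90 %

The divider's output (Thévenin) resistance is R_A‖R_B = 1.108 kΩ.
Fractional drop under load = R_th/(R_th + R_L) = 1.108 / (1.108 + 27.3) = 0.03899.
So the output falls by 3.90 %.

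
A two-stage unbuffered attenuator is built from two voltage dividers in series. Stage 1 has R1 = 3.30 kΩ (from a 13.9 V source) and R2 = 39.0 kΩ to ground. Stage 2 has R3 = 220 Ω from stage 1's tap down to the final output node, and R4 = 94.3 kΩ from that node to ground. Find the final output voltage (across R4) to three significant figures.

V_out ≈ 12.4 V

Stage 2 presents R3+R4 = 94520 Ω as a load on stage 1's tap.
Stage 1's lower leg becomes R2‖(R3+R4) = 27610 Ω, so V_mid = 13.9 × 27610/30910 = 12.42 V.
Stage 2 is itself unloaded: V_out = V_mid × R4/(R3+R4) = 12.42 × 94300/94520 = 12.4 V.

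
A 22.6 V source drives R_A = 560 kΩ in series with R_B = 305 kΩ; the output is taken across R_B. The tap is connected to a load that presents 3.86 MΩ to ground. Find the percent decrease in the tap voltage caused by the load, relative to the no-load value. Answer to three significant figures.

4.87 %

The divider's output (Thévenin) resistance is R_A‖R_B = 197.5 kΩ.
Fractional drop under load = R_th/(R_th + R_L) = 197.5 / (197.5 + 3860) = 0.04867.
So the output falls by 4.87 %.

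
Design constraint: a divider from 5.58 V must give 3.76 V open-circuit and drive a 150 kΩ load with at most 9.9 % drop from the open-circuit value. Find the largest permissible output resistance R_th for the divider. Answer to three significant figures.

Loading drop = R_th/(R_th + R_L) ≤ 0.0990, so R_th ≤ R_L · ε/(1−ε) = 150 kΩ × 0.0990/0.9010 = 16.5 kΩ.
(Any R1, R2 with R2/(R1+R2) = 0.674 and R1‖R2 ≤ 16.5 kΩ will meet the spec.)

R_th ≤ 16.5 kΩ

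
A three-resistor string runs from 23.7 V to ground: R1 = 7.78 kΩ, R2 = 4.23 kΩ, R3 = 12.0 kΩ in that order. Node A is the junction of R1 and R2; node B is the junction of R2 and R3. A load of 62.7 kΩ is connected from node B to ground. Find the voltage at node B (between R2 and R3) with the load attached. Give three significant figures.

V ≈ 10.8 V

At node B, R3 is in parallel with the load: R3‖R_L = 10.07 kΩ.
Below node A the resistance is R2 + (R3‖R_L) = 14.30 kΩ, so V_A = 23.7 × 14.30/22.08 = 15.35 V.
Then V_B = V_A × (R3‖R_L)/(R2 + R3‖R_L) = 15.35 × 10.07/14.30 = 10.8 V.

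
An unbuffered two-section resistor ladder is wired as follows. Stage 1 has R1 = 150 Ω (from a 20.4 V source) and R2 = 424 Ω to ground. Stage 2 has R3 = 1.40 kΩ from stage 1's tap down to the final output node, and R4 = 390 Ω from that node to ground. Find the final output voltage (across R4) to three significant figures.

V_out ≈ 3.09 V

Stage 2 presents R3+R4 = 1790 Ω as a load on stage 1's tap.
Stage 1's lower leg becomes R2‖(R3+R4) = 342.8 Ω, so V_mid = 20.4 × 342.8/492.8 = 14.19 V.
Stage 2 is itself unloaded: V_out = V_mid × R4/(R3+R4) = 14.19 × 390/1790 = 3.09 V.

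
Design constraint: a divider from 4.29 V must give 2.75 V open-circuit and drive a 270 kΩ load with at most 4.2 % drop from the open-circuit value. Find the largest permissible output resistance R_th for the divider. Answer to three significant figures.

Loading drop = R_th/(R_th + R_L) ≤ 0.0420, so R_th ≤ R_L · ε/(1−ε) = 270 kΩ × 0.0420/0.9580 = 11.8 kΩ.
(Any R1, R2 with R2/(R1+R2) = 0.641 and R1‖R2 ≤ 11.8 kΩ will meet the spec.)

R_th ≤ 11.8 kΩ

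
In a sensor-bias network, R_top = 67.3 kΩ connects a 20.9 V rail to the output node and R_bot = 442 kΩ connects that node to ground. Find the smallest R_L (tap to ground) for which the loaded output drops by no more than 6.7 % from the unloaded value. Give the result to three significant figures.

R_L(min) ≈ 813 kΩ

Output resistance R_th = R_top‖R_bot = (67.3 × 442)/509.3 = 58.41 kΩ.
The fractional drop is R_th/(R_th + R_L); requiring this ≤ 0.0670 gives R_L ≥ R_th(1/0.0670 − 1) = 58.41 × 13.93 = 813 kΩ.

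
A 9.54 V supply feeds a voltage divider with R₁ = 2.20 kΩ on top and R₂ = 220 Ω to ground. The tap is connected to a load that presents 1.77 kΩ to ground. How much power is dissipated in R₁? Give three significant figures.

P ≈ 34.9 mW

Total resistance from the source is R₁ + (R₂‖R_L) = 2396 Ω, so I = 9.54/2396 Ω = 3.982 mA.
P = I²·R₁ = (3.982 mA)² × 2.20 kΩ = 34.9 mW.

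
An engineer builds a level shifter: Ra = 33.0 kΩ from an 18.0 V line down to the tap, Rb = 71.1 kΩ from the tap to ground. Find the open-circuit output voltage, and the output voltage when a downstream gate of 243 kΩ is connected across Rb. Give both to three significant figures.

Open-circuit: V = 18.0 × 71.1/(33.0 + 71.1) = 12.3 V.
With the load, Rb becomes Rb‖R_L = 55.01 kΩ, so V = 18.0 × 55.01/88.01 = 11.3 V.

Unloaded: 12.3 V; loaded: 11.3 V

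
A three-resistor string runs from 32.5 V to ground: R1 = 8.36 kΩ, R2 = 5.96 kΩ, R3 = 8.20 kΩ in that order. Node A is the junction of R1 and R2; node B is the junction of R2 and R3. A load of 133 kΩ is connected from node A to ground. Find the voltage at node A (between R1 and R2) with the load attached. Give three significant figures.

Below node A the series string R2+R3 = 14.16 kΩ sits in parallel with the 133 kΩ load: 12.80 kΩ.
V_A = 32.5 × 12.80/(8.36 + 12.80) = 19.7 V.

V ≈ 19.7 V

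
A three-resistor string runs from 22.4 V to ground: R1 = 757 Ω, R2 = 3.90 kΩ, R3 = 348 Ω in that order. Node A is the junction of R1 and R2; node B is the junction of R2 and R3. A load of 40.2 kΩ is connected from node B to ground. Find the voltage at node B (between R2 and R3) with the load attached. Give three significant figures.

V ≈ 1.55 V

At node B, R3 is in parallel with the load: R3‖R_L = 345.0 Ω.
Below node A the resistance is R2 + (R3‖R_L) = 4245 Ω, so V_A = 22.4 × 4245/5002 = 19.01 V.
Then V_B = V_A × (R3‖R_L)/(R2 + R3‖R_L) = 19.01 × 345.0/4245 = 1.55 V.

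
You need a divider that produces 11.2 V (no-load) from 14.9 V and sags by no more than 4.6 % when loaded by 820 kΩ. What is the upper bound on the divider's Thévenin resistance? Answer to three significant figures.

Loading drop = R_th/(R_th + R_L) ≤ 0.0460, so R_th ≤ R_L · ε/(1−ε) = 820 kΩ × 0.0460/0.9540 = 39.5 kΩ.
(Any R1, R2 with R2/(R1+R2) = 0.752 and R1‖R2 ≤ 39.5 kΩ will meet the spec.)

R_th ≤ 39.5 kΩ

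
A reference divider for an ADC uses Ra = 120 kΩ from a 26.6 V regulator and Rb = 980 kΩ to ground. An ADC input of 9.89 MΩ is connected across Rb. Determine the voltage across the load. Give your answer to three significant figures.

V_out ≈ 23.4 V

The load sits in parallel with Rb: Rb‖R_L = (980 × 9890) / (980 + 9890) = 891.6 kΩ.
V_out = 26.6 × 891.6 / (120 + 891.6) = 26.6 × 891.6/1012 = 23.4 V.
(Unloaded it would have been 23.7 V.)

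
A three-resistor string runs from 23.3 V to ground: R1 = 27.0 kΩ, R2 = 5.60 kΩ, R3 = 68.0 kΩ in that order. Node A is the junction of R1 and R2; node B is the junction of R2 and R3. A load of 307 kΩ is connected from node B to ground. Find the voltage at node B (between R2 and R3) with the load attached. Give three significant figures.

V ≈ 14.7 V

At node B, R3 is in parallel with the load: R3‖R_L = 55.67 kΩ.
Below node A the resistance is R2 + (R3‖R_L) = 61.27 kΩ, so V_A = 23.3 × 61.27/88.27 = 16.17 V.
Then V_B = V_A × (R3‖R_L)/(R2 + R3‖R_L) = 16.17 × 55.67/61.27 = 14.7 V.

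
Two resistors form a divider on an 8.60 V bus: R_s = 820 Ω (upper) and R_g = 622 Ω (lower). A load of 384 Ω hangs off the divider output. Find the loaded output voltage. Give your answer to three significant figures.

The load sits in parallel with R_g: R_g‖R_L = (622 × 384) / (622 + 384) = 237.4 Ω.
V_out = 8.60 × 237.4 / (820 + 237.4) = 8.60 × 237.4/1057 = 1.93 V.
(Unloaded it would have been 3.71 V.)

V_out ≈ 1.93 V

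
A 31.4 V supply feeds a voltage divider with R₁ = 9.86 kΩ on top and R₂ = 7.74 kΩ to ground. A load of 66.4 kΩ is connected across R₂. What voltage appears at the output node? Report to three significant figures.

The load sits in parallel with R₂: R₂‖R_L = (7.74 × 66.4) / (7.74 + 66.4) = 6.932 kΩ.
V_out = 31.4 × 6.932 / (9.86 + 6.932) = 31.4 × 6.932/16.79 = 13.0 V.

V_out ≈ 13.0 V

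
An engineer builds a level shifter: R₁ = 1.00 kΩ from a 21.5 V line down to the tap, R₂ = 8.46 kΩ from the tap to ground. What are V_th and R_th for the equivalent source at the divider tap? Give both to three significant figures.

V_th = 19.2 V, R_th = 894 Ω

V_th is the open-circuit tap voltage: 21.5 × 8.46/(1.00 + 8.46) = 19.2 V.
With the supply zeroed, R₁ and R₂ appear in parallel from the tap: R_th = R₁‖R₂ = (1.00 × 8.46)/9.460 = 894 Ω.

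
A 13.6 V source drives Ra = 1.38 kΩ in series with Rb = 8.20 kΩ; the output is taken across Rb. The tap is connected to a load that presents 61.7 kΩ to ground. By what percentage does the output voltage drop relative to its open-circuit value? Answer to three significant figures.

1.88 %

The divider's output (Thévenin) resistance is Ra‖Rb = 1.181 kΩ.
Fractional drop under load = R_th/(R_th + R_L) = 1.181 / (1.181 + 61.7) = 0.01878.
So the output falls by 1.88 %.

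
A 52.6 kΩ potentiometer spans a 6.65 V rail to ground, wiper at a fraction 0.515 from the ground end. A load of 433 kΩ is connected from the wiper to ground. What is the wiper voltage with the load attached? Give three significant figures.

V ≈ 3.32 V

The wiper splits the pot into (1−α)R = 25.51 kΩ above and αR = 27.09 kΩ below.
Lower section ‖ load = 25.49 kΩ.
V_wiper = 6.65 × 25.49/(25.51 + 25.49) = 3.32 V.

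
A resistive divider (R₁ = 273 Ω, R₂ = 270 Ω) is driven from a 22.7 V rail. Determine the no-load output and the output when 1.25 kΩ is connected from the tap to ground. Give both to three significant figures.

Unloaded: 11.3 V; loaded: 10.2 V

Open-circuit: V = 22.7 × 270/(273 + 270) = 11.3 V.
With the load, R₂ becomes R₂‖R_L = 222.0 Ω, so V = 22.7 × 222.0/495.0 = 10.2 V.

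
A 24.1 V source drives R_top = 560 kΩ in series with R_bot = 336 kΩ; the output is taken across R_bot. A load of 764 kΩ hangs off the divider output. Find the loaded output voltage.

The load sits in parallel with R_bot: R_bot‖R_L = (336 × 764) / (336 + 764) = 233.4 kΩ.
V_out = 24.1 × 233.4 / (560 + 233.4) = 24.1 × 233.4/793.4 = 7.09 V.

V_out ≈ 7.09 V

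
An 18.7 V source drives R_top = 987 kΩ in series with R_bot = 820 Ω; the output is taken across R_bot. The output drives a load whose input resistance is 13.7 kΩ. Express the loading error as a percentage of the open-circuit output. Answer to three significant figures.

5.64 %

The divider's output (Thévenin) resistance is R_top‖R_bot = 819.3 Ω.
Fractional drop under load = R_th/(R_th + R_L) = 819.3 / (819.3 + 13700) = 0.05643.
So the output falls by 5.64 %.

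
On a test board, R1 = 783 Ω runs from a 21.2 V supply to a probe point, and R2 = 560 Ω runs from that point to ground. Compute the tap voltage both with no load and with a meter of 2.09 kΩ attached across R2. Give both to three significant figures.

Open-circuit: V = 21.2 × 560/(783 + 560) = 8.84 V.
With the load, R2 becomes R2‖R_L = 441.7 Ω, so V = 21.2 × 441.7/1225 = 7.65 V.

Unloaded: 8.84 V; loaded: 7.65 V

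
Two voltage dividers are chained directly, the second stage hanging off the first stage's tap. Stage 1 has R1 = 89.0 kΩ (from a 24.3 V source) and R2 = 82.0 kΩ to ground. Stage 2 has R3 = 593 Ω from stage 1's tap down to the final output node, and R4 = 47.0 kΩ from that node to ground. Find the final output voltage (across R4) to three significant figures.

Stage 2 presents R3+R4 = 47590 Ω as a load on stage 1's tap.
Stage 1's lower leg becomes R2‖(R3+R4) = 30110 Ω, so V_mid = 24.3 × 30110/119100 = 6.144 V.
Stage 2 is itself unloaded: V_out = V_mid × R4/(R3+R4) = 6.144 × 47000/47590 = 6.07 V.

V_out ≈ 6.07 V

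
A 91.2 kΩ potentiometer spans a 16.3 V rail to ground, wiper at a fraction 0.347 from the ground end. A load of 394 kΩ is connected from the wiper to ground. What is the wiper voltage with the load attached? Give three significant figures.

The wiper splits the pot into (1−α)R = 59.55 kΩ above and αR = 31.65 kΩ below.
Lower section ‖ load = 29.29 kΩ.
V_wiper = 16.3 × 29.29/(59.55 + 29.29) = 5.37 V.

V ≈ 5.37 V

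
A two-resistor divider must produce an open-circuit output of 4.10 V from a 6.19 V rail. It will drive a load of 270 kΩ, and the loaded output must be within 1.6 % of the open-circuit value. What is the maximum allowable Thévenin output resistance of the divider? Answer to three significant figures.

R_th ≤ 4.39 kΩ

Loading drop = R_th/(R_th + R_L) ≤ 0.0160, so R_th ≤ R_L · ε/(1−ε) = 270 kΩ × 0.0160/0.9840 = 4.39 kΩ.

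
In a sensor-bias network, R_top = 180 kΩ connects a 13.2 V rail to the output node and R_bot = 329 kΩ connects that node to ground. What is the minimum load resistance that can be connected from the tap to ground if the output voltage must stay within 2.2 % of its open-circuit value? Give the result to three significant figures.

Output resistance R_th = R_top‖R_bot = (180 × 329)/509.0 = 116.3 kΩ.
The fractional drop is R_th/(R_th + R_L); requiring this ≤ 0.0220 gives R_L ≥ R_th(1/0.0220 − 1) = 116.3 × 44.45 = 5.17 MΩ.

R_L(min) ≈ 5.17 MΩ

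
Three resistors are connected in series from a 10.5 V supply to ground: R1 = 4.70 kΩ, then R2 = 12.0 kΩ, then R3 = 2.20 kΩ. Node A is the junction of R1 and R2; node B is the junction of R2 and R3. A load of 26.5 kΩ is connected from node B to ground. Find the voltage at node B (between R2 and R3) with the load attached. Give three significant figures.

V ≈ 1.14 V

At node B, R3 is in parallel with the load: R3‖R_L = 2.031 kΩ.
Below node A the resistance is R2 + (R3‖R_L) = 14.03 kΩ, so V_A = 10.5 × 14.03/18.73 = 7.865 V.
Then V_B = V_A × (R3‖R_L)/(R2 + R3‖R_L) = 7.865 × 2.031/14.03 = 1.14 V.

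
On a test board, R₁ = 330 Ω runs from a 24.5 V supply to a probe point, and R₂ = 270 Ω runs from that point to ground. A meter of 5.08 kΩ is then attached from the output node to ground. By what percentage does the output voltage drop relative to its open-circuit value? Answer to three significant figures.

2.84 %

The divider's output (Thévenin) resistance is R₁‖R₂ = 148.5 Ω.
Fractional drop under load = R_th/(R_th + R_L) = 148.5 / (148.5 + 5080) = 0.02840.
So the output falls by 2.84 %.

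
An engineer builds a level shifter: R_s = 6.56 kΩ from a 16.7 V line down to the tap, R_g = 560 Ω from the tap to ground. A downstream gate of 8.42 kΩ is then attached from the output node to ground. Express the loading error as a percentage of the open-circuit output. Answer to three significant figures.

5.77 %

The divider's output (Thévenin) resistance is R_s‖R_g = 516.0 Ω.
Fractional drop under load = R_th/(R_th + R_L) = 516.0 / (516.0 + 8420) = 0.05774.
So the output falls by 5.77 %.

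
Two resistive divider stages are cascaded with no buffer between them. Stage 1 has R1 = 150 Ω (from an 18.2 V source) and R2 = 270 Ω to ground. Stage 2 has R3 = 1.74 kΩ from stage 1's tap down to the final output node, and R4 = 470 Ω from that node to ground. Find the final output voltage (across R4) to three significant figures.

Stage 2 presents R3+R4 = 2210 Ω as a load on stage 1's tap.
Stage 1's lower leg becomes R2‖(R3+R4) = 240.6 Ω, so V_mid = 18.2 × 240.6/390.6 = 11.21 V.
Stage 2 is itself unloaded: V_out = V_mid × R4/(R3+R4) = 11.21 × 470/2210 = 2.38 V.

V_out ≈ 2.38 V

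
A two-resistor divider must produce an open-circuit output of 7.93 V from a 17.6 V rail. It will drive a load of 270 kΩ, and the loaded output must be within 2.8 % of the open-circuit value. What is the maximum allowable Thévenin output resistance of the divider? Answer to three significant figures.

Loading drop = R_th/(R_th + R_L) ≤ 0.0280, so R_th ≤ R_L · ε/(1−ε) = 270 kΩ × 0.0280/0.9720 = 7.78 kΩ.

R_th ≤ 7.78 kΩ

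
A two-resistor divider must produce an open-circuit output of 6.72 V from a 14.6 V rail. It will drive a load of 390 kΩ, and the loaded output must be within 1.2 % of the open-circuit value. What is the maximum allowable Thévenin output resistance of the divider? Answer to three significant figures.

Loading drop = R_th/(R_th + R_L) ≤ 0.0120, so R_th ≤ R_L · ε/(1−ε) = 390 kΩ × 0.0120/0.9880 = 4.74 kΩ.

R_th ≤ 4.74 kΩ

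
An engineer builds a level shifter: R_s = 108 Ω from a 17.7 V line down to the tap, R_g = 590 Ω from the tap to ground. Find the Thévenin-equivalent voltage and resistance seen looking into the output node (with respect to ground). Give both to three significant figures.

V_th is the open-circuit tap voltage: 17.7 × 590/(108 + 590) = 15.0 V.
With the supply zeroed, R_s and R_g appear in parallel from the tap: R_th = R_s‖R_g = (108 × 590)/698.0 = 91.3 Ω.

V_th = 15.0 V, R_th = 91.3 Ω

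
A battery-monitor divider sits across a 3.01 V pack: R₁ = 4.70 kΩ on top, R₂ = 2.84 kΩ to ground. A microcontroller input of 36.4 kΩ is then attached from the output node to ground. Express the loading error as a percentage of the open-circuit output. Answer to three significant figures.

The divider's output (Thévenin) resistance is R₁‖R₂ = 1.770 kΩ.
Fractional drop under load = R_th/(R_th + R_L) = 1.770 / (1.770 + 36.4) = 0.04638.
So the output falls by 4.64 %.

4.64 %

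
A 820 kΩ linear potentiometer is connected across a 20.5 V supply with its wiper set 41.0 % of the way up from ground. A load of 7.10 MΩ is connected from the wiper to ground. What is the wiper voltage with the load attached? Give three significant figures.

The wiper splits the pot into (1−α)R = 483.8 kΩ above and αR = 336.2 kΩ below.
Lower section ‖ load = 321.0 kΩ.
V_wiper = 20.5 × 321.0/(483.8 + 321.0) = 8.18 V.

V ≈ 8.18 V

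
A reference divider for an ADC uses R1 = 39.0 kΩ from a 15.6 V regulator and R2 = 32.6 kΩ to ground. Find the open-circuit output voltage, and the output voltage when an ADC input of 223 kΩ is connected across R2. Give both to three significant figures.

Unloaded: 7.10 V; loaded: 6.58 V

Open-circuit: V = 15.6 × 32.6/(39.0 + 32.6) = 7.10 V.
With the load, R2 becomes R2‖R_L = 28.44 kΩ, so V = 15.6 × 28.44/67.44 = 6.58 V.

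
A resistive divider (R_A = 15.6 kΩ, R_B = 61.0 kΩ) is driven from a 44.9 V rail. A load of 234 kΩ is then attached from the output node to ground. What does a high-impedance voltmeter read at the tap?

The load sits in parallel with R_B: R_B‖R_L = (61.0 × 234) / (61.0 + 234) = 48.39 kΩ.
V_out = 44.9 × 48.39 / (15.6 + 48.39) = 44.9 × 48.39/63.99 = 34.0 V.

V_out ≈ 34.0 V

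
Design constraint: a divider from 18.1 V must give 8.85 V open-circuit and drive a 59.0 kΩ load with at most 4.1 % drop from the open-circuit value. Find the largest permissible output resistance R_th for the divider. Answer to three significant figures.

R_th ≤ 2.52 kΩ

Loading drop = R_th/(R_th + R_L) ≤ 0.0410, so R_th ≤ R_L · ε/(1−ε) = 59.0 kΩ × 0.0410/0.9590 = 2.52 kΩ.
(Any R1, R2 with R2/(R1+R2) = 0.489 and R1‖R2 ≤ 2.52 kΩ will meet the spec.)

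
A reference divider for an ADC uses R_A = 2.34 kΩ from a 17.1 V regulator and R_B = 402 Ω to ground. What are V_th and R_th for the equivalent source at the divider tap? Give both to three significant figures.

V_th is the open-circuit tap voltage: 17.1 × 402/(2340 + 402) = 2.51 V.
With the supply zeroed, R_A and R_B appear in parallel from the tap: R_th = R_A‖R_B = (2340 × 402)/2742 = 343 Ω.

V_th = 2.51 V, R_th = 343 Ω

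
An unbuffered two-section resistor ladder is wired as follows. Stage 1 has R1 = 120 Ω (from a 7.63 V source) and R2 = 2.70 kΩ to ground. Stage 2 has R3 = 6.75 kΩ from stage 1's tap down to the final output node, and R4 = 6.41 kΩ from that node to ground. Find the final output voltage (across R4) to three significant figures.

Stage 2 presents R3+R4 = 13160 Ω as a load on stage 1's tap.
Stage 1's lower leg becomes R2‖(R3+R4) = 2240 Ω, so V_mid = 7.63 × 2240/2360 = 7.242 V.
Stage 2 is itself unloaded: V_out = V_mid × R4/(R3+R4) = 7.242 × 6410/13160 = 3.53 V.

V_out ≈ 3.53 V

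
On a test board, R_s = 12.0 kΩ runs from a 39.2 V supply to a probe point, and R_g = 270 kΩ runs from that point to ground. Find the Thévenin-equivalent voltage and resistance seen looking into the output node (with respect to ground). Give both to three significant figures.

V_th is the open-circuit tap voltage: 39.2 × 270/(12.0 + 270) = 37.5 V.
With the supply zeroed, R_s and R_g appear in parallel from the tap: R_th = R_s‖R_g = (12.0 × 270)/282.0 = 11.5 kΩ.

V_th = 37.5 V, R_th = 11.5 kΩ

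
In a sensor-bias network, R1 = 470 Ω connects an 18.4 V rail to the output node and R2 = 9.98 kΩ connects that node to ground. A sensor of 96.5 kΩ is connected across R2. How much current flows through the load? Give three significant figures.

R2‖R_L = 9045 Ω; V_out = 18.4 × 9045/9515 = 17.49 V.
I_L = V_out / R_L = 17.49 / 96.5 kΩ = 0.181 mA.

I_L ≈ 0.181 mA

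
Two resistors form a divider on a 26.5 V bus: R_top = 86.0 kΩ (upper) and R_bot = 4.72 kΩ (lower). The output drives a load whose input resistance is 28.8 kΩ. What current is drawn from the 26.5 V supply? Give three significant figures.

I ≈ 0.294 mA

R_bot‖R_L = 4.055 kΩ, so the source sees R_top + R_bot‖R_L = 90.06 kΩ.
I = 26.5 V / 90.06 kΩ = 0.294 mA.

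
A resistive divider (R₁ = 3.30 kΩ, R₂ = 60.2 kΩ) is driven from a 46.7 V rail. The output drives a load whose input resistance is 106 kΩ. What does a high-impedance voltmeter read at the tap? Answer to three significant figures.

V_out ≈ 43.0 V

The load sits in parallel with R₂: R₂‖R_L = (60.2 × 106) / (60.2 + 106) = 38.39 kΩ.
V_out = 46.7 × 38.39 / (3.30 + 38.39) = 46.7 × 38.39/41.69 = 43.0 V.
(Unloaded it would have been 44.3 V.)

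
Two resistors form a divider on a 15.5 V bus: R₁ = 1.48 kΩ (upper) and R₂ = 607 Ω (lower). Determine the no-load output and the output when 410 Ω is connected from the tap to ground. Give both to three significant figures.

Open-circuit: V = 15.5 × 607/(1480 + 607) = 4.51 V.
With the load, R₂ becomes R₂‖R_L = 244.7 Ω, so V = 15.5 × 244.7/1725 = 2.20 V.

Unloaded: 4.51 V; loaded: 2.20 V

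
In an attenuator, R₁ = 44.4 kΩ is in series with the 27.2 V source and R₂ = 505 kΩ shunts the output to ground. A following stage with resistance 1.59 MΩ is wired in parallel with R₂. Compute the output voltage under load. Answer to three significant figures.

V_out ≈ 24.4 V

The load sits in parallel with R₂: R₂‖R_L = (505 × 1590) / (505 + 1590) = 383.3 kΩ.
V_out = 27.2 × 383.3 / (44.4 + 383.3) = 27.2 × 383.3/427.7 = 24.4 V.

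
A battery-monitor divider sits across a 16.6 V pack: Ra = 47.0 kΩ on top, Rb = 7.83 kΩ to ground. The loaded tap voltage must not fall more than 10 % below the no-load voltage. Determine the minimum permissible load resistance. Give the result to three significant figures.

Output resistance R_th = Ra‖Rb = (47.0 × 7.83)/54.83 = 6.712 kΩ.
The fractional drop is R_th/(R_th + R_L); requiring this ≤ 0.100 gives R_L ≥ R_th(1/0.100 − 1) = 6.712 × 9.000 = 60.4 kΩ.

R_L(min) ≈ 60.4 kΩ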